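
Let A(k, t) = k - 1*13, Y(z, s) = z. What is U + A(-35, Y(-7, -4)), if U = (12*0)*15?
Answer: -48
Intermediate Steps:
U = 0 (U = 0*15 = 0)
A(k, t) = -13 + k (A(k, t) = k - 13 = -13 + k)
U + A(-35, Y(-7, -4)) = 0 + (-13 - 35) = 0 - 48 = -48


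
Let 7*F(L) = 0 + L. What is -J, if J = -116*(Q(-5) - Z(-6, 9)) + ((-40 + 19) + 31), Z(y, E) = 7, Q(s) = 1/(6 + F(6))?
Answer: -9661/12 ≈ -805.08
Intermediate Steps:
F(L) = L/7 (F(L) = (0 + L)/7 = L/7)
Q(s) = 7/48 (Q(s) = 1/(6 + (1/7)*6) = 1/(6 + 6/7) = 1/(48/7) = 7/48)
J = 9661/12 (J = -116*(7/48 - 1*7) + ((-40 + 19) + 31) = -116*(7/48 - 7) + (-21 + 31) = -116*(-329/48) + 10 = 9541/12 + 10 = 9661/12 ≈ 805.08)
-J = -1*9661/12 = -9661/12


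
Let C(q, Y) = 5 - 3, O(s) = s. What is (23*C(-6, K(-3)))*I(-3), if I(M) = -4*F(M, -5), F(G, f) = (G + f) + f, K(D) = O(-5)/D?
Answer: 2392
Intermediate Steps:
K(D) = -5/D
F(G, f) = G + 2*f
I(M) = 40 - 4*M (I(M) = -4*(M + 2*(-5)) = -4*(M - 10) = -4*(-10 + M) = 40 - 4*M)
C(q, Y) = 2
(23*C(-6, K(-3)))*I(-3) = (23*2)*(40 - 4*(-3)) = 46*(40 + 12) = 46*52 = 2392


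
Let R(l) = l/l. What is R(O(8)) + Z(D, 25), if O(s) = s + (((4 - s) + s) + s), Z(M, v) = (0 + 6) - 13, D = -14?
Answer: -6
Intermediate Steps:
Z(M, v) = -7 (Z(M, v) = 6 - 13 = -7)
O(s) = 4 + 2*s (O(s) = s + (4 + s) = 4 + 2*s)
R(l) = 1
R(O(8)) + Z(D, 25) = 1 - 7 = -6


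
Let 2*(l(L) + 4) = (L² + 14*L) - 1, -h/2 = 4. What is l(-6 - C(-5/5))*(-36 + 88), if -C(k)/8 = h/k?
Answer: 108342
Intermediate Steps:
h = -8 (h = -2*4 = -8)
C(k) = 64/k (C(k) = -(-64)/k = 64/k)
l(L) = -9/2 + L²/2 + 7*L (l(L) = -4 + ((L² + 14*L) - 1)/2 = -4 + (-1 + L² + 14*L)/2 = -4 + (-½ + L²/2 + 7*L) = -9/2 + L²/2 + 7*L)
l(-6 - C(-5/5))*(-36 + 88) = (-9/2 + (-6 - 64/((-5/5)))²/2 + 7*(-6 - 64/((-5/5))))*(-36 + 88) = (-9/2 + (-6 - 64/((-5*⅕)))²/2 + 7*(-6 - 64/((-5*⅕))))*52 = (-9/2 + (-6 - 64/(-1))²/2 + 7*(-6 - 64/(-1)))*52 = (-9/2 + (-6 - 64*(-1))²/2 + 7*(-6 - 64*(-1)))*52 = (-9/2 + (-6 - 1*(-64))²/2 + 7*(-6 - 1*(-64)))*52 = (-9/2 + (-6 + 64)²/2 + 7*(-6 + 64))*52 = (-9/2 + (½)*58² + 7*58)*52 = (-9/2 + (½)*3364 + 406)*52 = (-9/2 + 1682 + 406)*52 = (4167/2)*52 = 108342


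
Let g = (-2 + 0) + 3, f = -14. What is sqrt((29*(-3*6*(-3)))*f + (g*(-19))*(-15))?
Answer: I*sqrt(21639) ≈ 147.1*I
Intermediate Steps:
g = 1 (g = -2 + 3 = 1)
sqrt((29*(-3*6*(-3)))*f + (g*(-19))*(-15)) = sqrt((29*(-3*6*(-3)))*(-14) + (1*(-19))*(-15)) = sqrt((29*(-18*(-3)))*(-14) - 19*(-15)) = sqrt((29*54)*(-14) + 285) = sqrt(1566*(-14) + 285) = sqrt(-21924 + 285) = sqrt(-21639) = I*sqrt(21639)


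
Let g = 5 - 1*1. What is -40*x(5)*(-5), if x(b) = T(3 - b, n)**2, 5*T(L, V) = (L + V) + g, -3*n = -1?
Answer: 392/9 ≈ 43.556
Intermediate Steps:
n = 1/3 (n = -1/3*(-1) = 1/3 ≈ 0.33333)
g = 4 (g = 5 - 1 = 4)
T(L, V) = 4/5 + L/5 + V/5 (T(L, V) = ((L + V) + 4)/5 = (4 + L + V)/5 = 4/5 + L/5 + V/5)
x(b) = (22/15 - b/5)**2 (x(b) = (4/5 + (3 - b)/5 + (1/5)*(1/3))**2 = (4/5 + (3/5 - b/5) + 1/15)**2 = (22/15 - b/5)**2)
-40*x(5)*(-5) = -8*(-22 + 3*5)**2/45*(-5) = -8*(-22 + 15)**2/45*(-5) = -8*(-7)**2/45*(-5) = -8*49/45*(-5) = -40*49/225*(-5) = -392/45*(-5) = 392/9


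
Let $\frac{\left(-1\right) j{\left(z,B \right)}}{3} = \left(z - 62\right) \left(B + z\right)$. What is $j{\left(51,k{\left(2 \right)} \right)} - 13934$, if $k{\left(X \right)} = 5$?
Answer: $-12086$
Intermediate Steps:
$j{\left(z,B \right)} = - 3 \left(-62 + z\right) \left(B + z\right)$ ($j{\left(z,B \right)} = - 3 \left(z - 62\right) \left(B + z\right) = - 3 \left(-62 + z\right) \left(B + z\right)$)
$j{\left(51,k{\left(2 \right)} \right)} - 13934 = \left(- 3 \cdot 51^{2} + 186 \cdot 5 + 186 \cdot 51 - 15 \cdot 51\right) - 13934 = \left(\left(-3\right) 2601 + 930 + 9486 - 765\right) - 13934 = \left(-7803 + 930 + 9486 - 765\right) - 13934 = 1848 - 13934 = -12086$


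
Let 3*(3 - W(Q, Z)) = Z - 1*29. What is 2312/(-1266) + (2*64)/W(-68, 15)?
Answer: 216484/14559 ≈ 14.869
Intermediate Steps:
W(Q, Z) = 38/3 - Z/3 (W(Q, Z) = 3 - (Z - 1*29)/3 = 3 - (Z - 29)/3 = 3 - (-29 + Z)/3 = 3 + (29/3 - Z/3) = 38/3 - Z/3)
2312/(-1266) + (2*64)/W(-68, 15) = 2312/(-1266) + (2*64)/(38/3 - 1/3*15) = 2312*(-1/1266) + 128/(38/3 - 5) = -1156/633 + 128/(23/3) = -1156/633 + 128*(3/23) = -1156/633 + 384/23 = 216484/14559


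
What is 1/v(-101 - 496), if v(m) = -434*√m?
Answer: I*√597/259098 ≈ 9.4302e-5*I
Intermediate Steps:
1/v(-101 - 496) = 1/(-434*√(-101 - 496)) = 1/(-434*I*√597) = I*√597/259098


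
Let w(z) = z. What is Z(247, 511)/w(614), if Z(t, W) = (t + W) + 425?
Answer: 1183/614 ≈ 1.9267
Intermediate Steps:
Z(t, W) = 425 + W + t (Z(t, W) = (W + t) + 425 = 425 + W + t)
Z(247, 511)/w(614) = (425 + 511 + 247)/614 = 1183*(1/614) = 1183/614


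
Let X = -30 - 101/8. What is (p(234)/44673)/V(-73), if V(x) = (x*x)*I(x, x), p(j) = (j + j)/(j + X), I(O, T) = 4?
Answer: 312/121491186809 ≈ 2.5681e-9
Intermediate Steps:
X = -341/8 (X = -30 - 101/8 = -341/8 ≈ -42.625)
p(j) = 2*j/(-341/8 + j) (p(j) = (j + j)/(j - 341/8) = (2*j)/(-341/8 + j) = 2*j/(-341/8 + j))
V(x) = 4*x² (V(x) = (x*x)*4 = x²*4 = 4*x²)
(p(234)/44673)/V(-73) = ((16*234/(-341 + 8*234))/44673)/((4*(-73)²)) = ((16*234/(-341 + 1872))*(1/44673))/((4*5329)) = ((16*234/1531)*(1/44673))/21316 = ((16*234*(1/1531))*(1/44673))*(1/21316) = ((3744/1531)*(1/44673))*(1/21316) = (1248/22798121)*(1/21316) = 312/121491186809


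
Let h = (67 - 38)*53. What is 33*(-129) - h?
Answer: -5794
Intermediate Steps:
h = 1537 (h = 29*53 = 1537)
33*(-129) - h = 33*(-129) - 1*1537 = -4257 - 1537 = -5794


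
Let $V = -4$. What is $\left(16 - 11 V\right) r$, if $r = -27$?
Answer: $-1620$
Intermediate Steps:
$\left(16 - 11 V\right) r = \left(16 - -44\right) \left(-27\right) = \left(16 + 44\right) \left(-27\right) = 60 \left(-27\right) = -1620$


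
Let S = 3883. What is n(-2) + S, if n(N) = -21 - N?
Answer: 3864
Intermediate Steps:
n(-2) + S = (-21 - 1*(-2)) + 3883 = (-21 + 2) + 3883 = -19 + 3883 = 3864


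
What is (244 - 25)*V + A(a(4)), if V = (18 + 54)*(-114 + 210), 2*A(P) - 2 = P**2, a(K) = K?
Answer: 1513737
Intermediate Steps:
A(P) = 1 + P**2/2
V = 6912 (V = 72*96 = 6912)
(244 - 25)*V + A(a(4)) = (244 - 25)*6912 + (1 + (1/2)*4**2) = 219*6912 + (1 + (1/2)*16) = 1513728 + (1 + 8) = 1513728 + 9 = 1513737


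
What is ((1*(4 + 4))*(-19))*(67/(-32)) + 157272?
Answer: 630361/4 ≈ 1.5759e+5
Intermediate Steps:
((1*(4 + 4))*(-19))*(67/(-32)) + 157272 = ((1*8)*(-19))*(67*(-1/32)) + 157272 = (8*(-19))*(-67/32) + 157272 = -152*(-67/32) + 157272 = 1273/4 + 157272 = 630361/4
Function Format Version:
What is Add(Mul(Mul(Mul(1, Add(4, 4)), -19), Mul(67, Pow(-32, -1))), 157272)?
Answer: Rational(630361, 4) ≈ 1.5759e+5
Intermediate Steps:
Add(Mul(Mul(Mul(1, Add(4, 4)), -19), Mul(67, Pow(-32, -1))), 157272) = Add(Mul(Mul(Mul(1, 8), -19), Mul(67, Rational(-1, 32))), 157272) = Add(Mul(Mul(8, -19), Rational(-67, 32)), 157272) = Add(Mul(-152, Rational(-67, 32)), 157272) = Add(Rational(1273, 4), 157272) = Rational(630361, 4)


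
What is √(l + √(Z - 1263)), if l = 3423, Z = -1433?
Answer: √(3423 + 2*I*√674) ≈ 58.508 + 0.4437*I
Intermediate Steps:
√(l + √(Z - 1263)) = √(3423 + √(-1433 - 1263)) = √(3423 + √(-2696)) = √(3423 + 2*I*√674)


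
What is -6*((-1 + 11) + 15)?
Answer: -150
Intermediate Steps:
-6*((-1 + 11) + 15) = -6*(10 + 15) = -6*25 = -150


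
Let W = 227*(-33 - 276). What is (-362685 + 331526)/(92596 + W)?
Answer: -31159/22453 ≈ -1.3877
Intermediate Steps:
W = -70143 (W = 227*(-309) = -70143)
(-362685 + 331526)/(92596 + W) = (-362685 + 331526)/(92596 - 70143) = -31159/22453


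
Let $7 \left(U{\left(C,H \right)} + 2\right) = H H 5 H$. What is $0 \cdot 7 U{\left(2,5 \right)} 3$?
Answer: $0$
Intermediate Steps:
$U{\left(C,H \right)} = -2 + \frac{5 H^{3}}{7}$ ($U{\left(C,H \right)} = -2 + \frac{H H 5 H}{7} = -2 + \frac{H^{2} \cdot 5 H}{7} = -2 + \frac{5 H^{2} H}{7} = -2 + \frac{5 H^{3}}{7}$)
$0 \cdot 7 U{\left(2,5 \right)} 3 = 0 \cdot 7 \left(-2 + \frac{5 \cdot 5^{3}}{7}\right) 3 = 0 \left(-2 + \frac{5}{7} \cdot 125\right) 3 = 0 \left(-2 + \frac{625}{7}\right) 3 = 0 \cdot \frac{611}{7} \cdot 3 = 0 \cdot \frac{1833}{7} = 0$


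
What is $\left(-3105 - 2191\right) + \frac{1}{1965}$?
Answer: $- \frac{10406639}{1965} \approx -5296.0$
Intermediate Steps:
$\left(-3105 - 2191\right) + \frac{1}{1965} = -5296 + \frac{1}{1965} = - \frac{10406639}{1965}$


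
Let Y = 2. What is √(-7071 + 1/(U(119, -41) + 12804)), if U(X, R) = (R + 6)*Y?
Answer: I*√1146596266942/12734 ≈ 84.089*I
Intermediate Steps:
U(X, R) = 12 + 2*R (U(X, R) = (R + 6)*2 = (6 + R)*2 = 12 + 2*R)
√(-7071 + 1/(U(119, -41) + 12804)) = √(-7071 + 1/((12 + 2*(-41)) + 12804)) = √(-7071 + 1/((12 - 82) + 12804)) = √(-7071 + 1/(-70 + 12804)) = √(-7071 + 1/12734) = √(-90042113/12734) = I*√1146596266942/12734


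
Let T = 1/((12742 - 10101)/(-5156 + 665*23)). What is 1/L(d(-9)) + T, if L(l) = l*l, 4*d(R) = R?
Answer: 863515/213921 ≈ 4.0366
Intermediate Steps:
d(R) = R/4
T = 10139/2641 (T = 1/(2641/(-5156 + 15295)) = 1/(2641/10139) = 10139/2641 ≈ 3.8391)
L(l) = l²
1/L(d(-9)) + T = 1/(((¼)*(-9))²) + 10139/2641 = 1/((-9/4)²) + 10139/2641 = 1/(81/16) + 10139/2641 = 16/81 + 10139/2641 = 863515/213921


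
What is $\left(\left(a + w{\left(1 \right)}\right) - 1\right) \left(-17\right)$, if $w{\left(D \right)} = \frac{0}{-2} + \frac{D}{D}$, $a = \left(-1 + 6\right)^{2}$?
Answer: $-425$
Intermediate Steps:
$a = 25$ ($a = 5^{2} = 25$)
$w{\left(D \right)} = 1$ ($w{\left(D \right)} = 0 \left(- \frac{1}{2}\right) + 1 = 0 + 1 = 1$)
$\left(\left(a + w{\left(1 \right)}\right) - 1\right) \left(-17\right) = \left(\left(25 + 1\right) - 1\right) \left(-17\right) = \left(26 - 1\right) \left(-17\right) = 25 \left(-17\right) = -425$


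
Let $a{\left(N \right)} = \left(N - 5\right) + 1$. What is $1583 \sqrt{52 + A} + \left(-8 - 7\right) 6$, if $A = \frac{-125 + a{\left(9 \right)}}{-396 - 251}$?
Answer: $-90 + \frac{3166 \sqrt{5461327}}{647} \approx 11346.0$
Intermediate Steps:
$a{\left(N \right)} = -4 + N$ ($a{\left(N \right)} = \left(-5 + N\right) + 1 = -4 + N$)
$A = \frac{120}{647}$ ($A = \frac{-125 + \left(-4 + 9\right)}{-396 - 251} = \frac{-125 + 5}{-647} = \left(-120\right) \left(- \frac{1}{647}\right) = \frac{120}{647} \approx 0.18547$)
$1583 \sqrt{52 + A} + \left(-8 - 7\right) 6 = 1583 \sqrt{52 + \frac{120}{647}} + \left(-8 - 7\right) 6 = 1583 \sqrt{\frac{33764}{647}} - 90 = 1583 \frac{2 \sqrt{5461327}}{647} - 90 = \frac{3166 \sqrt{5461327}}{647} - 90 = -90 + \frac{3166 \sqrt{5461327}}{647}$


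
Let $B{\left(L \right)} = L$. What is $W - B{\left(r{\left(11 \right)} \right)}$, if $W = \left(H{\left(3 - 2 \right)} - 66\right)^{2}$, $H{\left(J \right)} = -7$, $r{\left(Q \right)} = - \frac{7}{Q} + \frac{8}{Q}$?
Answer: $\frac{58618}{11} \approx 5328.9$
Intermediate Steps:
$r{\left(Q \right)} = \frac{1}{Q}$
$W = 5329$ ($W = \left(-7 - 66\right)^{2} = \left(-73\right)^{2} = 5329$)
$W - B{\left(r{\left(11 \right)} \right)} = 5329 - \frac{1}{11} = \frac{58618}{11}$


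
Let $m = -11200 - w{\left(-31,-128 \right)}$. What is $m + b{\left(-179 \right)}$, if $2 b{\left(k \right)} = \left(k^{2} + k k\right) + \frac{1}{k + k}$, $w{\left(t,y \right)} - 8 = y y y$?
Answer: $\frac{1516477259}{716} \approx 2.118 \cdot 10^{6}$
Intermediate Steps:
$w{\left(t,y \right)} = 8 + y^{3}$ ($w{\left(t,y \right)} = 8 + y y y = 8 + y^{2} y = 8 + y^{3}$)
$m = 2085944$ ($m = -11200 - \left(8 + \left(-128\right)^{3}\right) = -11200 - \left(8 - 2097152\right) = -11200 - -2097144 = -11200 + 2097144 = 2085944$)
$b{\left(k \right)} = k^{2} + \frac{1}{4 k}$ ($b{\left(k \right)} = \frac{\left(k^{2} + k k\right) + \frac{1}{k + k}}{2} = \frac{\left(k^{2} + k^{2}\right) + \frac{1}{2 k}}{2} = \frac{2 k^{2} + \frac{1}{2 k}}{2} = \frac{\frac{1}{2 k} + 2 k^{2}}{2} = k^{2} + \frac{1}{4 k}$)
$m + b{\left(-179 \right)} = 2085944 + \frac{\frac{1}{4} + \left(-179\right)^{3}}{-179} = 2085944 - \frac{\frac{1}{4} - 5735339}{179} = 2085944 - - \frac{22941355}{716} = 2085944 + \frac{22941355}{716} = \frac{1516477259}{716}$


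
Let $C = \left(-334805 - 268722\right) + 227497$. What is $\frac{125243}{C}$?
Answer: $- \frac{125243}{376030} \approx -0.33307$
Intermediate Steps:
$C = -376030$ ($C = -603527 + 227497 = -376030$)
$\frac{125243}{C} = \frac{125243}{-376030} = 125243 \left(- \frac{1}{376030}\right) = - \frac{125243}{376030}$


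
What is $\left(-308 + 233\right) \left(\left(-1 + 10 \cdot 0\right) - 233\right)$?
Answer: $17550$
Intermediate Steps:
$\left(-308 + 233\right) \left(\left(-1 + 10 \cdot 0\right) - 233\right) = - 75 \left(\left(-1 + 0\right) - 233\right) = - 75 \left(-1 - 233\right) = \left(-75\right) \left(-234\right) = 17550$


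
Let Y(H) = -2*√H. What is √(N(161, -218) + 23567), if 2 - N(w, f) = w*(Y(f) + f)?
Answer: √(58667 + 322*I*√218) ≈ 242.41 + 9.8062*I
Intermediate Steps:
N(w, f) = 2 - w*(f - 2*√f) (N(w, f) = 2 - w*(-2*√f + f) = 2 - w*(f - 2*√f))
√(N(161, -218) + 23567) = √((2 - 1*(-218)*161 + 2*161*√(-218)) + 23567) = √((2 + 35098 + 2*161*(I*√218)) + 23567) = √((2 + 35098 + 322*I*√218) + 23567) = √((35100 + 322*I*√218) + 23567) = √(58667 + 322*I*√218)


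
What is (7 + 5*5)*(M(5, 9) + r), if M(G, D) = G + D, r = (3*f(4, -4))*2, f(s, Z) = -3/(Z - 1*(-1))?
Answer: 640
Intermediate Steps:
f(s, Z) = -3/(1 + Z) (f(s, Z) = -3/(Z + 1) = -3/(1 + Z))
r = 6 (r = (3*(-3/(1 - 4)))*2 = (3*(-3/(-3)))*2 = (3*(-3*(-⅓)))*2 = (3*1)*2 = 3*2 = 6)
M(G, D) = D + G
(7 + 5*5)*(M(5, 9) + r) = (7 + 5*5)*((9 + 5) + 6) = (7 + 25)*(14 + 6) = 32*20 = 640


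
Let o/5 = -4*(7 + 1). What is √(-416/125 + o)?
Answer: 8*I*√1595/25 ≈ 12.78*I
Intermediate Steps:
o = -160 (o = 5*(-4*(7 + 1)) = 5*(-4*8) = 5*(-32) = -160)
√(-416/125 + o) = √(-416/125 - 160) = √(-20416/125) = 8*I*√1595/25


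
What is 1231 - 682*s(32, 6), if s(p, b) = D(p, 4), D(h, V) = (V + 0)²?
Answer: -9681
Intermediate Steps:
D(h, V) = V²
s(p, b) = 16 (s(p, b) = 4² = 16)
1231 - 682*s(32, 6) = 1231 - 682*16 = 1231 - 10912 = -9681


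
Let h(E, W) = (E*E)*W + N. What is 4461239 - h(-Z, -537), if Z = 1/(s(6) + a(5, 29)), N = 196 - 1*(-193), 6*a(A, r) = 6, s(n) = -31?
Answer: 1338255179/300 ≈ 4.4608e+6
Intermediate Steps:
a(A, r) = 1 (a(A, r) = (⅙)*6 = 1)
N = 389 (N = 196 + 193 = 389)
Z = -1/30 (Z = 1/(-31 + 1) = 1/(-30) = -1/30 ≈ -0.033333)
h(E, W) = 389 + W*E² (h(E, W) = (E*E)*W + 389 = E²*W + 389 = W*E² + 389 = 389 + W*E²)
4461239 - h(-Z, -537) = 4461239 - (389 - 537*(-1*(-1/30))²) = 4461239 - (389 - 537*(1/30)²) = 4461239 - (389 - 537*1/900) = 4461239 - (389 - 179/300) = 4461239 - 1*116521/300 = 4461239 - 116521/300 = 1338255179/300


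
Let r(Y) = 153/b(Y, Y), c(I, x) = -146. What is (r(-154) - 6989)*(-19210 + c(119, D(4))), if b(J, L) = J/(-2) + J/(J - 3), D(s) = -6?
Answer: 551918958312/4081 ≈ 1.3524e+8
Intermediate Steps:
b(J, L) = -J/2 + J/(-3 + J) (b(J, L) = J*(-½) + J/(-3 + J) = -J/2 + J/(-3 + J))
r(Y) = 306*(-3 + Y)/(Y*(5 - Y)) (r(Y) = 153/((Y*(5 - Y)/(2*(-3 + Y)))) = 153*(2*(-3 + Y)/(Y*(5 - Y))) = 306*(-3 + Y)/(Y*(5 - Y)))
(r(-154) - 6989)*(-19210 + c(119, D(4))) = (306*(3 - 1*(-154))/(-154*(-5 - 154)) - 6989)*(-19210 - 146) = (306*(-1/154)*(3 + 154)/(-159) - 6989)*(-19356) = (306*(-1/154)*(-1/159)*157 - 6989)*(-19356) = (8007/4081 - 6989)*(-19356) = -28514102/4081*(-19356) = 551918958312/4081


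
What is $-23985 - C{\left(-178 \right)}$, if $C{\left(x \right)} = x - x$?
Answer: $-23985$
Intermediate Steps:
$C{\left(x \right)} = 0$
$-23985 - C{\left(-178 \right)} = -23985 - 0 = -23985 + 0 = -23985$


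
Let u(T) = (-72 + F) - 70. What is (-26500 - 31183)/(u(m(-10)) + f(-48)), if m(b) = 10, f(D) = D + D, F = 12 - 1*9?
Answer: 57683/235 ≈ 245.46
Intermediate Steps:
F = 3 (F = 12 - 9 = 3)
f(D) = 2*D
u(T) = -139 (u(T) = (-72 + 3) - 70 = -69 - 70 = -139)
(-26500 - 31183)/(u(m(-10)) + f(-48)) = (-26500 - 31183)/(-139 + 2*(-48)) = -57683/(-139 - 96) = -57683/(-235) = -57683*(-1/235) = 57683/235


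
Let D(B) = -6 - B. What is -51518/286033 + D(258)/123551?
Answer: -6440613130/35339663183 ≈ -0.18225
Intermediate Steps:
-51518/286033 + D(258)/123551 = -51518/286033 + (-6 - 1*258)/123551 = -51518*1/286033 + (-6 - 258)*(1/123551) = -51518/286033 - 264*1/123551 = -51518/286033 - 264/123551 = -6440613130/35339663183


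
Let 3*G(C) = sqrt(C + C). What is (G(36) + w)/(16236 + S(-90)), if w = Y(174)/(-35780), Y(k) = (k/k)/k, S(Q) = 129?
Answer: -1/101883907800 + 2*sqrt(2)/16365 ≈ 0.00017283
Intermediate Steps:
Y(k) = 1/k
w = -1/6225720 (w = 1/(174*(-35780)) = (1/174)*(-1/35780) = -1/6225720 ≈ -1.6062e-7)
G(C) = sqrt(2)*sqrt(C)/3 (G(C) = sqrt(C + C)/3 = sqrt(2*C)/3 = (sqrt(2)*sqrt(C))/3 = sqrt(2)*sqrt(C)/3)
(G(36) + w)/(16236 + S(-90)) = (sqrt(2)*sqrt(36)/3 - 1/6225720)/(16236 + 129) = ((1/3)*sqrt(2)*6 - 1/6225720)/16365 = (2*sqrt(2) - 1/6225720)*(1/16365) = (-1/6225720 + 2*sqrt(2))*(1/16365) = -1/101883907800 + 2*sqrt(2)/16365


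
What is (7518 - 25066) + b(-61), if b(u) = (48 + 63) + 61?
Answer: -17376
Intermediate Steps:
b(u) = 172 (b(u) = 111 + 61 = 172)
(7518 - 25066) + b(-61) = (7518 - 25066) + 172 = -17548 + 172 = -17376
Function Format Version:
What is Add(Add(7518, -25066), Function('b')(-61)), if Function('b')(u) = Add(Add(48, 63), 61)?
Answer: -17376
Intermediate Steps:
Function('b')(u) = 172 (Function('b')(u) = Add(111, 61) = 172)
Add(Add(7518, -25066), Function('b')(-61)) = Add(Add(7518, -25066), 172) = Add(-17548, 172) = -17376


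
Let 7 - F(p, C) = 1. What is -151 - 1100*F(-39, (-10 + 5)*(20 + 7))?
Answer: -6751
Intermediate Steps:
F(p, C) = 6 (F(p, C) = 7 - 1*1 = 7 - 1 = 6)
-151 - 1100*F(-39, (-10 + 5)*(20 + 7)) = -151 - 1100*6 = -151 - 6600 = -6751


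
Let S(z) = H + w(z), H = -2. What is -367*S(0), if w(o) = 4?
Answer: -734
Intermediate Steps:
S(z) = 2 (S(z) = -2 + 4 = 2)
-367*S(0) = -367*2 = -734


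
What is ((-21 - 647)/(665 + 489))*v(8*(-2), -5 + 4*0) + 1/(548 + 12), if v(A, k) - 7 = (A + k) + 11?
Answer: 561697/323120 ≈ 1.7384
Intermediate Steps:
v(A, k) = 18 + A + k (v(A, k) = 7 + ((A + k) + 11) = 7 + (11 + A + k) = 18 + A + k)
((-21 - 647)/(665 + 489))*v(8*(-2), -5 + 4*0) + 1/(548 + 12) = ((-21 - 647)/(665 + 489))*(18 + 8*(-2) + (-5 + 4*0)) + 1/(548 + 12) = (-668/1154)*(18 - 16 + (-5 + 0)) + 1/560 = (-668*1/1154)*(18 - 16 - 5) + 1/560 = -334/577*(-3) + 1/560 = 1002/577 + 1/560 = 561697/323120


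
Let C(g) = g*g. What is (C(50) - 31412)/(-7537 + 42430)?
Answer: -28912/34893 ≈ -0.82859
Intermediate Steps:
C(g) = g**2
(C(50) - 31412)/(-7537 + 42430) = (50**2 - 31412)/(-7537 + 42430) = (2500 - 31412)/34893 = -28912*1/34893 = -28912/34893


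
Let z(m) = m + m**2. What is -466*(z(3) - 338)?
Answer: 151916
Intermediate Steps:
-466*(z(3) - 338) = -466*(3*(1 + 3) - 338) = -466*(3*4 - 338) = -466*(12 - 338) = -466*(-326) = 151916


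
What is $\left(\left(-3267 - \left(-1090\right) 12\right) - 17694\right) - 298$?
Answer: $-8179$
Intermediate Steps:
$\left(\left(-3267 - \left(-1090\right) 12\right) - 17694\right) - 298 = \left(\left(-3267 - -13080\right) - 17694\right) - 298 = \left(\left(-3267 + 13080\right) - 17694\right) - 298 = \left(9813 - 17694\right) - 298 = -7881 - 298 = -8179$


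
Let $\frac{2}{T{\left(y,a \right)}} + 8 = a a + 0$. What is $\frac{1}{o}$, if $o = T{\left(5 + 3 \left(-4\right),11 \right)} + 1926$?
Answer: $\frac{113}{217640} \approx 0.00051921$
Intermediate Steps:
$T{\left(y,a \right)} = \frac{2}{-8 + a^{2}}$ ($T{\left(y,a \right)} = \frac{2}{-8 + \left(a a + 0\right)} = \frac{2}{-8 + \left(a^{2} + 0\right)} = \frac{2}{-8 + a^{2}}$)
$o = \frac{217640}{113}$ ($o = \frac{2}{-8 + 11^{2}} + 1926 = \frac{2}{-8 + 121} + 1926 = \frac{2}{113} + 1926 = \frac{217640}{113} \approx 1926.0$)
$\frac{1}{o} = \frac{1}{\frac{217640}{113}} = \frac{113}{217640}$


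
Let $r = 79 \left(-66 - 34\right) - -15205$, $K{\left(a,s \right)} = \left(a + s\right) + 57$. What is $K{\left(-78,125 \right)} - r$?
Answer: $-7201$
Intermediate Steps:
$K{\left(a,s \right)} = 57 + a + s$
$r = 7305$ ($r = 79 \left(-100\right) + 15205 = -7900 + 15205 = 7305$)
$K{\left(-78,125 \right)} - r = \left(57 - 78 + 125\right) - 7305 = 104 - 7305 = -7201$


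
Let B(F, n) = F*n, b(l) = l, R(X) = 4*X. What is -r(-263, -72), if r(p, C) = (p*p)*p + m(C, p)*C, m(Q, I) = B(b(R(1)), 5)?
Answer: 18192887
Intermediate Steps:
m(Q, I) = 20 (m(Q, I) = (4*1)*5 = 4*5 = 20)
r(p, C) = p³ + 20*C (r(p, C) = (p*p)*p + 20*C = p²*p + 20*C = p³ + 20*C)
-r(-263, -72) = -((-263)³ + 20*(-72)) = -(-18191447 - 1440) = -1*(-18192887) = 18192887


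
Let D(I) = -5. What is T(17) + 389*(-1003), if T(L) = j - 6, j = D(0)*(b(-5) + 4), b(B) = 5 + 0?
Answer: -390218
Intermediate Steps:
b(B) = 5
j = -45 (j = -5*(5 + 4) = -5*9 = -45)
T(L) = -51 (T(L) = -45 - 6 = -51)
T(17) + 389*(-1003) = -51 + 389*(-1003) = -51 - 390167 = -390218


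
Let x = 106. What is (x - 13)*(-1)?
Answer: -93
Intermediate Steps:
(x - 13)*(-1) = (106 - 13)*(-1) = 93*(-1) = -93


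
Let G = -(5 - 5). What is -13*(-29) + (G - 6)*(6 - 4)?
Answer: 365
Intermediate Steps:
G = 0 (G = -1*0 = 0)
-13*(-29) + (G - 6)*(6 - 4) = -13*(-29) + (0 - 6)*(6 - 4) = 377 - 6*2 = 377 - 12 = 365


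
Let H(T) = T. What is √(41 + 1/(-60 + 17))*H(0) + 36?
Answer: 36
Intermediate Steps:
√(41 + 1/(-60 + 17))*H(0) + 36 = √(41 + 1/(-60 + 17))*0 + 36 = √(41 + 1/(-43))*0 + 36 = √(41 - 1/43)*0 + 36 = √(1762/43)*0 + 36 = (√75766/43)*0 + 36 = 0 + 36 = 36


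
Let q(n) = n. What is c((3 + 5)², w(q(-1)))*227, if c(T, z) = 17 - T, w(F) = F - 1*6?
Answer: -10669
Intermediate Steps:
w(F) = -6 + F (w(F) = F - 6 = -6 + F)
c((3 + 5)², w(q(-1)))*227 = (17 - (3 + 5)²)*227 = (17 - 1*8²)*227 = (17 - 1*64)*227 = (17 - 64)*227 = -47*227 = -10669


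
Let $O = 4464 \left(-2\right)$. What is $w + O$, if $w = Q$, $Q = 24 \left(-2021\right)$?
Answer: $-57432$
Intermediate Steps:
$O = -8928$
$Q = -48504$
$w = -48504$
$w + O = -48504 - 8928 = -57432$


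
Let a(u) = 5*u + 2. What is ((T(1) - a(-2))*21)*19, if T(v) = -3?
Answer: 1995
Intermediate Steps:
a(u) = 2 + 5*u
((T(1) - a(-2))*21)*19 = ((-3 - (2 + 5*(-2)))*21)*19 = ((-3 - (2 - 10))*21)*19 = ((-3 - 1*(-8))*21)*19 = ((-3 + 8)*21)*19 = (5*21)*19 = 105*19 = 1995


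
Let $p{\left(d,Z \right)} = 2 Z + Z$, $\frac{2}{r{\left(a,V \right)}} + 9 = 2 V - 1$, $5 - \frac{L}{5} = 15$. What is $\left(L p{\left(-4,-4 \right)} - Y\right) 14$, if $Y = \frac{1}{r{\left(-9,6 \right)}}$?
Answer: $8386$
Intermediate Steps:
$L = -50$ ($L = 25 - 75 = -50$)
$r{\left(a,V \right)} = \frac{2}{-10 + 2 V}$ ($r{\left(a,V \right)} = \frac{2}{-9 + \left(2 V - 1\right)} = \frac{2}{-9 + \left(-1 + 2 V\right)} = \frac{2}{-10 + 2 V}$)
$p{\left(d,Z \right)} = 3 Z$
$Y = 1$ ($Y = \frac{1}{\frac{1}{-5 + 6}} = \frac{1}{1^{-1}} = 1^{-1} = 1$)
$\left(L p{\left(-4,-4 \right)} - Y\right) 14 = \left(- 50 \cdot 3 \left(-4\right) - 1\right) 14 = \left(\left(-50\right) \left(-12\right) - 1\right) 14 = \left(600 - 1\right) 14 = 599 \cdot 14 = 8386$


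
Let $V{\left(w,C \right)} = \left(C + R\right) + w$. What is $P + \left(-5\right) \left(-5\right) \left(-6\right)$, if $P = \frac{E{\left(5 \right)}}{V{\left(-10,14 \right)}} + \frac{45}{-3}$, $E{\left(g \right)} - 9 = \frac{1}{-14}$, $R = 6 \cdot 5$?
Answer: $- \frac{78415}{476} \approx -164.74$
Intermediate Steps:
$R = 30$
$V{\left(w,C \right)} = 30 + C + w$ ($V{\left(w,C \right)} = \left(C + 30\right) + w = \left(30 + C\right) + w = 30 + C + w$)
$E{\left(g \right)} = \frac{125}{14}$ ($E{\left(g \right)} = 9 + \frac{1}{-14} = 9 - \frac{1}{14} = \frac{125}{14}$)
$P = - \frac{7015}{476}$ ($P = \frac{125}{14 \left(30 + 14 - 10\right)} + \frac{45}{-3} = \frac{125}{14 \cdot 34} + 45 \left(- \frac{1}{3}\right) = \frac{125}{14} \cdot \frac{1}{34} - 15 = \frac{125}{476} - 15 = - \frac{7015}{476} \approx -14.737$)
$P + \left(-5\right) \left(-5\right) \left(-6\right) = - \frac{7015}{476} + \left(-5\right) \left(-5\right) \left(-6\right) = - \frac{7015}{476} + 25 \left(-6\right) = - \frac{7015}{476} - 150 = - \frac{78415}{476}$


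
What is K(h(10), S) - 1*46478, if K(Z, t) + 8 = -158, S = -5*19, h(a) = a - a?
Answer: -46644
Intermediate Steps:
h(a) = 0
S = -95
K(Z, t) = -166 (K(Z, t) = -8 - 158 = -166)
K(h(10), S) - 1*46478 = -166 - 1*46478 = -166 - 46478 = -46644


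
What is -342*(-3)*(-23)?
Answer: -23598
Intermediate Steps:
-342*(-3)*(-23) = -171*(-6)*(-23) = 1026*(-23) = -23598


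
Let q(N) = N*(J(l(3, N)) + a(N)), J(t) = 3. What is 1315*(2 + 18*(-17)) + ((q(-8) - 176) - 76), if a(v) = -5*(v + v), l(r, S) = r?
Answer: -400676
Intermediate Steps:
a(v) = -10*v
q(N) = N*(3 - 10*N)
1315*(2 + 18*(-17)) + ((q(-8) - 176) - 76) = 1315*(2 + 18*(-17)) + ((-8*(3 - 10*(-8)) - 176) - 76) = 1315*(2 - 306) + ((-8*(3 + 80) - 176) - 76) = 1315*(-304) + ((-8*83 - 176) - 76) = -399760 + ((-664 - 176) - 76) = -399760 + (-840 - 76) = -399760 - 916 = -400676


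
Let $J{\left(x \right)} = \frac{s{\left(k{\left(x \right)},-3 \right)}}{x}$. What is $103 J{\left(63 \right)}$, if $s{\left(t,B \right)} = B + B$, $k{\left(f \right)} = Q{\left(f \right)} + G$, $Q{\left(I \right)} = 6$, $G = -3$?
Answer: $- \frac{206}{21} \approx -9.8095$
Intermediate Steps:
$k{\left(f \right)} = 3$ ($k{\left(f \right)} = 6 - 3 = 3$)
$s{\left(t,B \right)} = 2 B$
$J{\left(x \right)} = - \frac{6}{x}$ ($J{\left(x \right)} = \frac{2 \left(-3\right)}{x} = - \frac{6}{x}$)
$103 J{\left(63 \right)} = 103 \left(- \frac{6}{63}\right) = 103 \left(\left(-6\right) \frac{1}{63}\right) = 103 \left(- \frac{2}{21}\right) = - \frac{206}{21}$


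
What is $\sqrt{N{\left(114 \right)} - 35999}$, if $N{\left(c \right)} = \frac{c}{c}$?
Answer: $i \sqrt{35998} \approx 189.73 i$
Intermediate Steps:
$N{\left(c \right)} = 1$
$\sqrt{N{\left(114 \right)} - 35999} = \sqrt{1 - 35999} = \sqrt{-35998} = i \sqrt{35998}$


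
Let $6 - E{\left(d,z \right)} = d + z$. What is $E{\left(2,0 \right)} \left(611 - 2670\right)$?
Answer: $-8236$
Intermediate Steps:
$E{\left(d,z \right)} = 6 - d - z$ ($E{\left(d,z \right)} = 6 - \left(d + z\right) = 6 - d - z$)
$E{\left(2,0 \right)} \left(611 - 2670\right) = \left(6 - 2 - 0\right) \left(611 - 2670\right) = \left(6 - 2 + 0\right) \left(611 - 2670\right) = 4 \left(-2059\right) = -8236$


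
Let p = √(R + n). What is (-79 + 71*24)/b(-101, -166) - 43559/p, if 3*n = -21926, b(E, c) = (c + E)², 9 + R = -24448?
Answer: 1625/71289 + 43559*I*√285891/95297 ≈ 0.022795 + 244.4*I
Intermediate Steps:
R = -24457 (R = -9 - 24448 = -24457)
b(E, c) = (E + c)²
n = -21926/3 (n = (⅓)*(-21926) = -21926/3 ≈ -7308.7)
p = I*√285891/3 (p = √(-24457 - 21926/3) = √(-95297/3) = I*√285891/3 ≈ 178.23*I)
(-79 + 71*24)/b(-101, -166) - 43559/p = (-79 + 71*24)/((-101 - 166)²) - 43559*(-I*√285891/95297) = (-79 + 1704)/((-267)²) - (-43559)*I*√285891/95297 = 1625/71289 + 43559*I*√285891/95297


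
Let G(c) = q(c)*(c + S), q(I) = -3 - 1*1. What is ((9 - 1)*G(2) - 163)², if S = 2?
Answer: 84681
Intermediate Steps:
q(I) = -4 (q(I) = -3 - 1 = -4)
G(c) = -8 - 4*c (G(c) = -4*(c + 2) = -4*(2 + c) = -8 - 4*c)
((9 - 1)*G(2) - 163)² = ((9 - 1)*(-8 - 4*2) - 163)² = (8*(-8 - 8) - 163)² = (8*(-16) - 163)² = (-128 - 163)² = (-291)² = 84681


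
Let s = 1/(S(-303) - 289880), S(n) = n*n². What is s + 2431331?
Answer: 68339868767316/28108007 ≈ 2.4313e+6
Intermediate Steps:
S(n) = n³
s = -1/28108007 (s = 1/((-303)³ - 289880) = 1/(-27818127 - 289880) = 1/(-28108007) = -1/28108007 ≈ -3.5577e-8)
s + 2431331 = -1/28108007 + 2431331 = 68339868767316/28108007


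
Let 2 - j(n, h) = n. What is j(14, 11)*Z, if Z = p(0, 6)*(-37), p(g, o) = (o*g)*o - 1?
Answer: -444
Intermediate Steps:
p(g, o) = -1 + g*o**2 (p(g, o) = (g*o)*o - 1 = g*o**2 - 1 = -1 + g*o**2)
j(n, h) = 2 - n
Z = 37 (Z = (-1 + 0*6**2)*(-37) = (-1 + 0*36)*(-37) = (-1 + 0)*(-37) = -1*(-37) = 37)
j(14, 11)*Z = (2 - 1*14)*37 = (2 - 14)*37 = -12*37 = -444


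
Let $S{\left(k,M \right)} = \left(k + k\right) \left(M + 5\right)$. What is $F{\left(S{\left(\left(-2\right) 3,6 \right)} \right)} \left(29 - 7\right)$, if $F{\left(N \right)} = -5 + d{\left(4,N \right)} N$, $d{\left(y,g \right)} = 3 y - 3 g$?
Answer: $-1184942$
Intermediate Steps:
$S{\left(k,M \right)} = 2 k \left(5 + M\right)$
$d{\left(y,g \right)} = - 3 g + 3 y$
$F{\left(N \right)} = -5 + N \left(12 - 3 N\right)$ ($F{\left(N \right)} = -5 + \left(- 3 N + 3 \cdot 4\right) N = -5 + \left(- 3 N + 12\right) N = -5 + \left(12 - 3 N\right) N = -5 + N \left(12 - 3 N\right)$)
$F{\left(S{\left(\left(-2\right) 3,6 \right)} \right)} \left(29 - 7\right) = \left(-5 - 3 \cdot 2 \left(\left(-2\right) 3\right) \left(5 + 6\right) \left(-4 + 2 \left(\left(-2\right) 3\right) \left(5 + 6\right)\right)\right) \left(29 - 7\right) = \left(-5 - 3 \cdot 2 \left(-6\right) 11 \left(-4 + 2 \left(-6\right) 11\right)\right) 22 = \left(-5 - - 396 \left(-4 - 132\right)\right) 22 = \left(-5 - \left(-396\right) \left(-136\right)\right) 22 = \left(-5 - 53856\right) 22 = \left(-53861\right) 22 = -1184942$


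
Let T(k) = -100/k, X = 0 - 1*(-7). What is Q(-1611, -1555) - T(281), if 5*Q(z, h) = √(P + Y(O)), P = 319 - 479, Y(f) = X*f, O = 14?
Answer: 100/281 + I*√62/5 ≈ 0.35587 + 1.5748*I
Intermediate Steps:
X = 7 (X = 0 + 7 = 7)
Y(f) = 7*f
P = -160
Q(z, h) = I*√62/5 (Q(z, h) = √(-160 + 7*14)/5 = √(-160 + 98)/5 = √(-62)/5 = (I*√62)/5 = I*√62/5)
Q(-1611, -1555) - T(281) = I*√62/5 - (-100)/281 = I*√62/5 - 1*(-100/281) = I*√62/5 + 100/281 = 100/281 + I*√62/5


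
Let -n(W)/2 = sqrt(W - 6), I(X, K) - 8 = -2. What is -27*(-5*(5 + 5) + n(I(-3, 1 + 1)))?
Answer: 1350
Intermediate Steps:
I(X, K) = 6 (I(X, K) = 8 - 2 = 6)
n(W) = -2*sqrt(-6 + W) (n(W) = -2*sqrt(W - 6) = -2*sqrt(-6 + W))
-27*(-5*(5 + 5) + n(I(-3, 1 + 1))) = -27*(-5*(5 + 5) - 2*sqrt(-6 + 6)) = -27*(-5*10 - 2*sqrt(0)) = -27*(-50 - 2*0) = -27*(-50 + 0) = -27*(-50) = 1350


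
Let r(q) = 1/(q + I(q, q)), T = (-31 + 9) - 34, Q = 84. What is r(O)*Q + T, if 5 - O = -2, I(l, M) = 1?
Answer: -91/2 ≈ -45.500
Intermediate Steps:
O = 7 (O = 5 - 1*(-2) = 5 + 2 = 7)
T = -56 (T = -22 - 34 = -56)
r(q) = 1/(1 + q) (r(q) = 1/(q + 1) = 1/(1 + q))
r(O)*Q + T = 84/(1 + 7) - 56 = 84/8 - 56 = (⅛)*84 - 56 = 21/2 - 56 = -91/2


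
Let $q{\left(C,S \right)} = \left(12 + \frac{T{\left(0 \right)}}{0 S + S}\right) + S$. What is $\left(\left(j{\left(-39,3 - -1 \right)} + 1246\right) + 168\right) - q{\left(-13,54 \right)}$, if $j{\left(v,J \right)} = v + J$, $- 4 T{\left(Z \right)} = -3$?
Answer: $\frac{94535}{72} \approx 1313.0$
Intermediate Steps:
$T{\left(Z \right)} = \frac{3}{4}$ ($T{\left(Z \right)} = \left(- \frac{1}{4}\right) \left(-3\right) = \frac{3}{4}$)
$j{\left(v,J \right)} = J + v$
$q{\left(C,S \right)} = 12 + S + \frac{3}{4 S}$ ($q{\left(C,S \right)} = \left(12 + \frac{3}{4 \left(0 S + S\right)}\right) + S = \left(12 + \frac{3}{4 \left(0 + S\right)}\right) + S = \left(12 + \frac{3}{4 S}\right) + S = 12 + S + \frac{3}{4 S}$)
$\left(\left(j{\left(-39,3 - -1 \right)} + 1246\right) + 168\right) - q{\left(-13,54 \right)} = \left(\left(\left(\left(3 - -1\right) - 39\right) + 1246\right) + 168\right) - \left(12 + 54 + \frac{3}{4 \cdot 54}\right) = \left(\left(\left(\left(3 + 1\right) - 39\right) + 1246\right) + 168\right) - \left(12 + 54 + \frac{3}{4} \cdot \frac{1}{54}\right) = \left(\left(\left(4 - 39\right) + 1246\right) + 168\right) - \left(12 + 54 + \frac{1}{72}\right) = \left(\left(-35 + 1246\right) + 168\right) - \frac{4753}{72} = \left(1211 + 168\right) - \frac{4753}{72} = 1379 - \frac{4753}{72} = \frac{94535}{72}$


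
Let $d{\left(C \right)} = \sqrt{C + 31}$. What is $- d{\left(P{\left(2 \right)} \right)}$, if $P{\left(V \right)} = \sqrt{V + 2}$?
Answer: $- \sqrt{33} \approx -5.7446$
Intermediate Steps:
$P{\left(V \right)} = \sqrt{2 + V}$
$d{\left(C \right)} = \sqrt{31 + C}$
$- d{\left(P{\left(2 \right)} \right)} = - \sqrt{31 + \sqrt{2 + 2}} = - \sqrt{31 + \sqrt{4}} = - \sqrt{31 + 2} = - \sqrt{33}$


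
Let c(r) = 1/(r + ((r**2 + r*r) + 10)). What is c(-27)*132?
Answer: 12/131 ≈ 0.091603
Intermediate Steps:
c(r) = 1/(10 + r + 2*r**2) (c(r) = 1/(r + ((r**2 + r**2) + 10)) = 1/(r + (2*r**2 + 10)) = 1/(r + (10 + 2*r**2)) = 1/(10 + r + 2*r**2))
c(-27)*132 = 132/(10 - 27 + 2*(-27)**2) = 132/(10 - 27 + 2*729) = 132/(10 - 27 + 1458) = 132/1441 = (1/1441)*132 = 12/131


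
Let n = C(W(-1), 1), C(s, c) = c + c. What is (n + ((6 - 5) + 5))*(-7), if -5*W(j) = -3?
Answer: -56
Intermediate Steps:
W(j) = ⅗ (W(j) = -⅕*(-3) = ⅗)
C(s, c) = 2*c
n = 2 (n = 2*1 = 2)
(n + ((6 - 5) + 5))*(-7) = (2 + ((6 - 5) + 5))*(-7) = (2 + (1 + 5))*(-7) = (2 + 6)*(-7) = 8*(-7) = -56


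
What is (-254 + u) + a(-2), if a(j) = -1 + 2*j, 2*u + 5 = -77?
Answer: -300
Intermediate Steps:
u = -41 (u = -5/2 + (1/2)*(-77) = -5/2 - 77/2 = -41)
(-254 + u) + a(-2) = (-254 - 41) + (-1 + 2*(-2)) = -295 + (-1 - 4) = -295 - 5 = -300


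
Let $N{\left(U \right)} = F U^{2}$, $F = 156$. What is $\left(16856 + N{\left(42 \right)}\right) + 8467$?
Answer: $300507$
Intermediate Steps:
$N{\left(U \right)} = 156 U^{2}$
$\left(16856 + N{\left(42 \right)}\right) + 8467 = \left(16856 + 156 \cdot 42^{2}\right) + 8467 = \left(16856 + 156 \cdot 1764\right) + 8467 = \left(16856 + 275184\right) + 8467 = 292040 + 8467 = 300507$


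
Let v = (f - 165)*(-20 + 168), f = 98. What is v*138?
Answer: -1368408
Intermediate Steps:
v = -9916 (v = (98 - 165)*(-20 + 168) = -67*148 = -9916)
v*138 = -9916*138 = -1368408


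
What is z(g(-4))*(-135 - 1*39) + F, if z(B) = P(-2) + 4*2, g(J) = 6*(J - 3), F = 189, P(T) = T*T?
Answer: -1899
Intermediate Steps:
P(T) = T²
g(J) = -18 + 6*J (g(J) = 6*(-3 + J) = -18 + 6*J)
z(B) = 12 (z(B) = (-2)² + 4*2 = 4 + 8 = 12)
z(g(-4))*(-135 - 1*39) + F = 12*(-135 - 1*39) + 189 = 12*(-135 - 39) + 189 = 12*(-174) + 189 = -2088 + 189 = -1899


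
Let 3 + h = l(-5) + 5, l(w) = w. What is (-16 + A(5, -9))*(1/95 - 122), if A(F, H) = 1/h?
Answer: 189287/95 ≈ 1992.5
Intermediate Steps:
h = -3 (h = -3 + (-5 + 5) = -3 + 0 = -3)
A(F, H) = -1/3 (A(F, H) = 1/(-3) = -1/3)
(-16 + A(5, -9))*(1/95 - 122) = (-16 - 1/3)*(1/95 - 122) = -49*(1/95 - 122)/3 = -49/3*(-11589/95) = 189287/95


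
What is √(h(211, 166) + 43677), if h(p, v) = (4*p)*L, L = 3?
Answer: √46209 ≈ 214.96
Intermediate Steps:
h(p, v) = 12*p (h(p, v) = (4*p)*3 = 12*p)
√(h(211, 166) + 43677) = √(12*211 + 43677) = √(2532 + 43677) = √46209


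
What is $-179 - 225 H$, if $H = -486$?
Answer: $109171$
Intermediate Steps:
$-179 - 225 H = -179 - -109350 = -179 + 109350 = 109171$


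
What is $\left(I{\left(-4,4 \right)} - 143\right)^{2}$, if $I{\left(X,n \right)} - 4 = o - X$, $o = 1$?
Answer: $17956$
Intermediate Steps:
$I{\left(X,n \right)} = 5 - X$ ($I{\left(X,n \right)} = 4 - \left(-1 + X\right) = 5 - X$)
$\left(I{\left(-4,4 \right)} - 143\right)^{2} = \left(\left(5 - -4\right) - 143\right)^{2} = \left(\left(5 + 4\right) - 143\right)^{2} = \left(9 - 143\right)^{2} = \left(-134\right)^{2} = 17956$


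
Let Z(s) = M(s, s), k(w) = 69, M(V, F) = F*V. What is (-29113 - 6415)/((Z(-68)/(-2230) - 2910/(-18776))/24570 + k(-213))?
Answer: -9137425834555200/17746050131869 ≈ -514.90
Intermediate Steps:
Z(s) = s² (Z(s) = s*s = s²)
(-29113 - 6415)/((Z(-68)/(-2230) - 2910/(-18776))/24570 + k(-213)) = (-29113 - 6415)/(((-68)²/(-2230) - 2910/(-18776))/24570 + 69) = -35528/((4624*(-1/2230) - 2910*(-1/18776))*(1/24570) + 69) = -35528/((-2312/1115 + 1455/9388)*(1/24570) + 69) = -35528/(-20082731/10467620*1/24570 + 69) = -35528/(-20082731/257189423400 + 69) = -35528/17746050131869/257189423400 = -35528*257189423400/17746050131869 = -9137425834555200/17746050131869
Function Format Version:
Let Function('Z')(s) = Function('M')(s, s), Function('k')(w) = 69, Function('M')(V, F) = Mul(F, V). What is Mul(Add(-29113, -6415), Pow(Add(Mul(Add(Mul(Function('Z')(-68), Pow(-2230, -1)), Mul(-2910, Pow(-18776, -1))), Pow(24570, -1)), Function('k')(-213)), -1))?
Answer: Rational(-9137425834555200, 17746050131869) ≈ -514.90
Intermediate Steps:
Function('Z')(s) = Pow(s, 2) (Function('Z')(s) = Mul(s, s) = Pow(s, 2))
Mul(Add(-29113, -6415), Pow(Add(Mul(Add(Mul(Function('Z')(-68), Pow(-2230, -1)), Mul(-2910, Pow(-18776, -1))), Pow(24570, -1)), Function('k')(-213)), -1)) = Mul(Add(-29113, -6415), Pow(Add(Mul(Add(Mul(Pow(-68, 2), Pow(-2230, -1)), Mul(-2910, Pow(-18776, -1))), Pow(24570, -1)), 69), -1)) = Mul(-35528, Pow(Add(Mul(Add(Mul(4624, Rational(-1, 2230)), Mul(-2910, Rational(-1, 18776))), Rational(1, 24570)), 69), -1)) = Mul(-35528, Pow(Add(Mul(Add(Rational(-2312, 1115), Rational(1455, 9388)), Rational(1, 24570)), 69), -1)) = Mul(-35528, Pow(Add(Mul(Rational(-20082731, 10467620), Rational(1, 24570)), 69), -1)) = Mul(-35528, Pow(Add(Rational(-20082731, 257189423400), 69), -1)) = Mul(-35528, Pow(Rational(17746050131869, 257189423400), -1)) = Mul(-35528, Rational(257189423400, 17746050131869)) = Rational(-9137425834555200, 17746050131869)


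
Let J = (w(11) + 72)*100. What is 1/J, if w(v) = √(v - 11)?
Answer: 1/7200 ≈ 0.00013889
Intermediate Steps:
w(v) = √(-11 + v)
J = 7200 (J = (√(-11 + 11) + 72)*100 = (√0 + 72)*100 = (0 + 72)*100 = 72*100 = 7200)
1/J = 1/7200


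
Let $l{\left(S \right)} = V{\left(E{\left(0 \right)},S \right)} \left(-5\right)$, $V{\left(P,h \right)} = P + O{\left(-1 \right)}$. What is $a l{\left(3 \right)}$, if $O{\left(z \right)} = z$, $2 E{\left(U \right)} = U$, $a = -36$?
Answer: $-180$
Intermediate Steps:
$E{\left(U \right)} = \frac{U}{2}$
$V{\left(P,h \right)} = -1 + P$ ($V{\left(P,h \right)} = P - 1 = -1 + P$)
$l{\left(S \right)} = 5$ ($l{\left(S \right)} = \left(-1 + \frac{1}{2} \cdot 0\right) \left(-5\right) = \left(-1 + 0\right) \left(-5\right) = \left(-1\right) \left(-5\right) = 5$)
$a l{\left(3 \right)} = \left(-36\right) 5 = -180$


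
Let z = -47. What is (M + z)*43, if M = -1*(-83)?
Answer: 1548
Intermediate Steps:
M = 83
(M + z)*43 = (83 - 47)*43 = 36*43 = 1548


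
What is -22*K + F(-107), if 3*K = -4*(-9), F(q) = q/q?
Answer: -263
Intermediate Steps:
F(q) = 1
K = 12 (K = (-4*(-9))/3 = (1/3)*36 = 12)
-22*K + F(-107) = -22*12 + 1 = -264 + 1 = -263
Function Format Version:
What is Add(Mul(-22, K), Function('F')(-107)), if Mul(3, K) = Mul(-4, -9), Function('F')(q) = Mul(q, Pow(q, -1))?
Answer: -263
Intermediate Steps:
Function('F')(q) = 1
K = 12 (K = Mul(Rational(1, 3), Mul(-4, -9)) = Mul(Rational(1, 3), 36) = 12)
Add(Mul(-22, K), Function('F')(-107)) = Add(Mul(-22, 12), 1) = Add(-264, 1) = -263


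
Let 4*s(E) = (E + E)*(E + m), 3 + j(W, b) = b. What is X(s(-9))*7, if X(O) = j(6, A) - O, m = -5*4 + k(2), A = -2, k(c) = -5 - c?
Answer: -1169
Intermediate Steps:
m = -27 (m = -5*4 + (-5 - 1*2) = -20 + (-5 - 2) = -20 - 7 = -27)
j(W, b) = -3 + b
s(E) = E*(-27 + E)/2 (s(E) = ((E + E)*(E - 27))/4 = ((2*E)*(-27 + E))/4 = (2*E*(-27 + E))/4 = E*(-27 + E)/2)
X(O) = -5 - O (X(O) = (-3 - 2) - O = -5 - O)
X(s(-9))*7 = (-5 - (-9)*(-27 - 9)/2)*7 = (-5 - (-9)*(-36)/2)*7 = (-5 - 1*162)*7 = (-5 - 162)*7 = -167*7 = -1169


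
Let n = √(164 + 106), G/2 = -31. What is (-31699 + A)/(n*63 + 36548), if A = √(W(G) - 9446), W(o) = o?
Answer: -579267526/667342337 + 5991111*√30/1334684674 - 189*I*√71310/667342337 + 36548*I*√2377/667342337 ≈ -0.84344 + 0.0025945*I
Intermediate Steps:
G = -62 (G = 2*(-31) = -62)
n = 3*√30 (n = √270 = 3*√30 ≈ 16.432)
A = 2*I*√2377 (A = √(-62 - 9446) = √(-9508) = 2*I*√2377 ≈ 97.509*I)
(-31699 + A)/(n*63 + 36548) = (-31699 + 2*I*√2377)/((3*√30)*63 + 36548) = (-31699 + 2*I*√2377)/(189*√30 + 36548) = (-31699 + 2*I*√2377)/(36548 + 189*√30)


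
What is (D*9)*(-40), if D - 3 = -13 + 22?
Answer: -4320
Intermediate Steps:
D = 12 (D = 3 + (-13 + 22) = 3 + 9 = 12)
(D*9)*(-40) = (12*9)*(-40) = 108*(-40) = -4320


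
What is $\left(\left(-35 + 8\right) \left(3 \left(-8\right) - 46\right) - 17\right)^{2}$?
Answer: $3508129$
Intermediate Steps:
$\left(\left(-35 + 8\right) \left(3 \left(-8\right) - 46\right) - 17\right)^{2} = \left(- 27 \left(-24 - 46\right) - 17\right)^{2} = \left(\left(-27\right) \left(-70\right) - 17\right)^{2} = \left(1890 - 17\right)^{2} = 1873^{2} = 3508129$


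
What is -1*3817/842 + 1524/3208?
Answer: -685108/168821 ≈ -4.0582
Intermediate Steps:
-1*3817/842 + 1524/3208 = -3817*1/842 + 1524*(1/3208) = -3817/842 + 381/802 = -685108/168821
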